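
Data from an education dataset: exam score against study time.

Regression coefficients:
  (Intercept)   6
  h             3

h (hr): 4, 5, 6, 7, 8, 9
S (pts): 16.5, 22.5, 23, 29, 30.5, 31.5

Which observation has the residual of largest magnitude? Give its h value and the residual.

h=4: Ŝ = 6 + 3·4 = 18; r = 16.5 − 18 = -1.5
h=5: Ŝ = 6 + 3·5 = 21; r = 22.5 − 21 = 1.5
h=6: Ŝ = 6 + 3·6 = 24; r = 23 − 24 = -1
h=7: Ŝ = 6 + 3·7 = 27; r = 29 − 27 = 2
h=8: Ŝ = 6 + 3·8 = 30; r = 30.5 − 30 = 0.5
h=9: Ŝ = 6 + 3·9 = 33; r = 31.5 − 33 = -1.5
Largest |r| is 2 at h = 7, residual 2.

h = 7, r = 2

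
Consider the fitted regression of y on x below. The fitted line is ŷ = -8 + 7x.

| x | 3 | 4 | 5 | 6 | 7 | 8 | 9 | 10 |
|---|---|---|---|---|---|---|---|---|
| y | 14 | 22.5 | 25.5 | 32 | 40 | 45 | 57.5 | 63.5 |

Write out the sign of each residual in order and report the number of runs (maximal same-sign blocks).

3 runs

x=3: ŷ = -8 + 7·3 = 13; r = 14 − 13 = 1
x=4: ŷ = -8 + 7·4 = 20; r = 22.5 − 20 = 2.5
x=5: ŷ = -8 + 7·5 = 27; r = 25.5 − 27 = -1.5
x=6: ŷ = -8 + 7·6 = 34; r = 32 − 34 = -2
x=7: ŷ = -8 + 7·7 = 41; r = 40 − 41 = -1
x=8: ŷ = -8 + 7·8 = 48; r = 45 − 48 = -3
x=9: ŷ = -8 + 7·9 = 55; r = 57.5 − 55 = 2.5
x=10: ŷ = -8 + 7·10 = 62; r = 63.5 − 62 = 1.5
Signs: + + − − − − + +
Runs: +×2, −×4, +×2 → 3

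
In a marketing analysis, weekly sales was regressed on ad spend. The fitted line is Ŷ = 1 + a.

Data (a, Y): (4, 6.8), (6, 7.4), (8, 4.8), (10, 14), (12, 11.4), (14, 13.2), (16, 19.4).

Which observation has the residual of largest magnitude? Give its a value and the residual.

a=4: Ŷ = 1 + 4 = 5; e = 6.8 − 5 = 1.8
a=6: Ŷ = 1 + 6 = 7; e = 7.4 − 7 = 0.4
a=8: Ŷ = 1 + 8 = 9; e = 4.8 − 9 = -4.2
a=10: Ŷ = 1 + 10 = 11; e = 14 − 11 = 3
a=12: Ŷ = 1 + 12 = 13; e = 11.4 − 13 = -1.6
a=14: Ŷ = 1 + 14 = 15; e = 13.2 − 15 = -1.8
a=16: Ŷ = 1 + 16 = 17; e = 19.4 − 17 = 2.4
Largest |e| is 4.2 at a = 8, residual -4.2.

a = 8, e = -4.2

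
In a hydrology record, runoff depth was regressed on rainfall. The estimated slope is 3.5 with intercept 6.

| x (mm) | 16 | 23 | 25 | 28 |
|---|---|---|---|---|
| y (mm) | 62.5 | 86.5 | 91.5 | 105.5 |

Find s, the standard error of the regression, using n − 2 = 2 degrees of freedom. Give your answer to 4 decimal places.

s = 1.8028

x=16: ŷ = 6 + 3.5·16 = 62; e = 62.5 − 62 = 0.5
x=23: ŷ = 6 + 3.5·23 = 86.5; e = 86.5 − 86.5 = 0
x=25: ŷ = 6 + 3.5·25 = 93.5; e = 91.5 − 93.5 = -2
x=28: ŷ = 6 + 3.5·28 = 104; e = 105.5 − 104 = 1.5
SSE = 0.25 + 0 + 4 + 2.25 = 6.5
s = √(6.5/2) = √3.25 ≈ 1.8028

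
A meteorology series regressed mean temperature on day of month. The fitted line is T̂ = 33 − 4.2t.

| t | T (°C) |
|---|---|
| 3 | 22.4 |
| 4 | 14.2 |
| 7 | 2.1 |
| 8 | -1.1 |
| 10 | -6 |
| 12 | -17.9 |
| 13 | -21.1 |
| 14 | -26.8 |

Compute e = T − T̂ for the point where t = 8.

T̂ = 33 − 4.2·8 = -0.6
e = -1.1 − (-0.6) = -0.5

e = -0.5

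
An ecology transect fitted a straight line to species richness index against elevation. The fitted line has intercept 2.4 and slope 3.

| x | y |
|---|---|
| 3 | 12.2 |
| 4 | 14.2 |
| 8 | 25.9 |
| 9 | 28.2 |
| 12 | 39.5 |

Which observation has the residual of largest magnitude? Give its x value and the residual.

x=3: ŷ = 2.4 + 3·3 = 11.4; e = 12.2 − 11.4 = 0.8
x=4: ŷ = 2.4 + 3·4 = 14.4; e = 14.2 − 14.4 = -0.2
x=8: ŷ = 2.4 + 3·8 = 26.4; e = 25.9 − 26.4 = -0.5
x=9: ŷ = 2.4 + 3·9 = 29.4; e = 28.2 − 29.4 = -1.2
x=12: ŷ = 2.4 + 3·12 = 38.4; e = 39.5 − 38.4 = 1.1
Largest |e| is 1.2 at x = 9, residual -1.2.

x = 9, e = -1.2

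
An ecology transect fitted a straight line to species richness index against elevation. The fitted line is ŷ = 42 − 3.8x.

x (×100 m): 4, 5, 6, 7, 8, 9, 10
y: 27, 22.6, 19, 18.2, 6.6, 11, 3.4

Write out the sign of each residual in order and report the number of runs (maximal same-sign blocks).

6 runs

x=4: ŷ = 42 − 3.8·4 = 26.8; e = 27 − 26.8 = 0.2
x=5: ŷ = 42 − 3.8·5 = 23; e = 22.6 − 23 = -0.4
x=6: ŷ = 42 − 3.8·6 = 19.2; e = 19 − 19.2 = -0.2
x=7: ŷ = 42 − 3.8·7 = 15.4; e = 18.2 − 15.4 = 2.8
x=8: ŷ = 42 − 3.8·8 = 11.6; e = 6.6 − 11.6 = -5
x=9: ŷ = 42 − 3.8·9 = 7.8; e = 11 − 7.8 = 3.2
x=10: ŷ = 42 − 3.8·10 = 4; e = 3.4 − 4 = -0.6
Signs: + − − + − + −
Runs: +×1, −×2, +×1, −×1, +×1, −×1 → 6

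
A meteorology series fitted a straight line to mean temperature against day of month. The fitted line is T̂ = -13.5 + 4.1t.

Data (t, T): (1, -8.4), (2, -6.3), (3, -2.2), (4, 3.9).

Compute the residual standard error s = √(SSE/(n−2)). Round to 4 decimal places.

t=1: T̂ = -13.5 + 4.1·1 = -9.4; r = -8.4 − (-9.4) = 1
t=2: T̂ = -13.5 + 4.1·2 = -5.3; r = -6.3 − (-5.3) = -1
t=3: T̂ = -13.5 + 4.1·3 = -1.2; r = -2.2 − (-1.2) = -1
t=4: T̂ = -13.5 + 4.1·4 = 2.9; r = 3.9 − 2.9 = 1
SSE = 1 + 1 + 1 + 1 = 4
s = √(4/2) = √2 ≈ 1.4142

s = 1.4142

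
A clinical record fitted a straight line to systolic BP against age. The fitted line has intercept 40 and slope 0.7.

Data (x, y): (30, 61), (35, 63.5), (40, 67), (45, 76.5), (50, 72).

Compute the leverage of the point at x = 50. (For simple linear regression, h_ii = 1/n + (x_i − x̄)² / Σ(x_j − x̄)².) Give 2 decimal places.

h = 0.60

x̄ = (30 + 35 + 40 + 45 + 50)/5 = 40
Σ(x − x̄)² = 100 + 25 + 0 + 25 + 100 = 250
h = 1/5 + (10)²/250 = 0.2 + 0.4 = 0.60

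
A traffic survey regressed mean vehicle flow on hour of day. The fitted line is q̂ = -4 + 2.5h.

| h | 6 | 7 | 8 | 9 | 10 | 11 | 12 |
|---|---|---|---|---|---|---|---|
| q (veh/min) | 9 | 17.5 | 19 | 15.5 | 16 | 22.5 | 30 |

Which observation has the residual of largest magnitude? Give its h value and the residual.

h=6: q̂ = -4 + 2.5·6 = 11; e = 9 − 11 = -2
h=7: q̂ = -4 + 2.5·7 = 13.5; e = 17.5 − 13.5 = 4
h=8: q̂ = -4 + 2.5·8 = 16; e = 19 − 16 = 3
h=9: q̂ = -4 + 2.5·9 = 18.5; e = 15.5 − 18.5 = -3
h=10: q̂ = -4 + 2.5·10 = 21; e = 16 − 21 = -5
h=11: q̂ = -4 + 2.5·11 = 23.5; e = 22.5 − 23.5 = -1
h=12: q̂ = -4 + 2.5·12 = 26; e = 30 − 26 = 4
Largest |e| is 5 at h = 10, residual -5.

h = 10, e = -5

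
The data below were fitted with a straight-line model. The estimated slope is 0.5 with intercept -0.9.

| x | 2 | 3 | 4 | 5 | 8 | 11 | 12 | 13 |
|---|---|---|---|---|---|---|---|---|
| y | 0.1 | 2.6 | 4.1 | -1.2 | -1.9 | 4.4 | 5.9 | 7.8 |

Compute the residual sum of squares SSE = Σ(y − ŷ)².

x=2: ŷ = -0.9 + 0.5·2 = 0.1; r = 0.1 − 0.1 = 0
x=3: ŷ = -0.9 + 0.5·3 = 0.6; r = 2.6 − 0.6 = 2
x=4: ŷ = -0.9 + 0.5·4 = 1.1; r = 4.1 − 1.1 = 3
x=5: ŷ = -0.9 + 0.5·5 = 1.6; r = -1.2 − 1.6 = -2.8
x=8: ŷ = -0.9 + 0.5·8 = 3.1; r = -1.9 − 3.1 = -5
x=11: ŷ = -0.9 + 0.5·11 = 4.6; r = 4.4 − 4.6 = -0.2
x=12: ŷ = -0.9 + 0.5·12 = 5.1; r = 5.9 − 5.1 = 0.8
x=13: ŷ = -0.9 + 0.5·13 = 5.6; r = 7.8 − 5.6 = 2.2
SSE = 0 + 4 + 9 + 7.84 + 25 + 0.04 + 0.64 + 4.84 = 51.36

SSE = 51.36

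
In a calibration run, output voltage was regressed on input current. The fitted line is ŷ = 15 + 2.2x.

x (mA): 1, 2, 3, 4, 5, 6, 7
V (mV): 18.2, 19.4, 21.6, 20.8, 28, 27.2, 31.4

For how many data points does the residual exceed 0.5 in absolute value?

5

x=1: ŷ = 15 + 2.2·1 = 17.2; e = 18.2 − 17.2 = 1
x=2: ŷ = 15 + 2.2·2 = 19.4; e = 19.4 − 19.4 = 0
x=3: ŷ = 15 + 2.2·3 = 21.6; e = 21.6 − 21.6 = 0
x=4: ŷ = 15 + 2.2·4 = 23.8; e = 20.8 − 23.8 = -3
x=5: ŷ = 15 + 2.2·5 = 26; e = 28 − 26 = 2
x=6: ŷ = 15 + 2.2·6 = 28.2; e = 27.2 − 28.2 = -1
x=7: ŷ = 15 + 2.2·7 = 30.4; e = 31.4 − 30.4 = 1
|e| > 0.5: x=1 (|e|=1), x=4 (|e|=3), x=5 (|e|=2), x=6 (|e|=1), x=7 (|e|=1) → 5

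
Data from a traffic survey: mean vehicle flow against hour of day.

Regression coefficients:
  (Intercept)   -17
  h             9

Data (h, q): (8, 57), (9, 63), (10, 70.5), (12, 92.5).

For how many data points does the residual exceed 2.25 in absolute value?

h=8: ŷ = -17 + 9·8 = 55; r = 57 − 55 = 2
h=9: ŷ = -17 + 9·9 = 64; r = 63 − 64 = -1
h=10: ŷ = -17 + 9·10 = 73; r = 70.5 − 73 = -2.5
h=12: ŷ = -17 + 9·12 = 91; r = 92.5 − 91 = 1.5
|r| > 2.25: h=10 (|r|=2.5) → 1

1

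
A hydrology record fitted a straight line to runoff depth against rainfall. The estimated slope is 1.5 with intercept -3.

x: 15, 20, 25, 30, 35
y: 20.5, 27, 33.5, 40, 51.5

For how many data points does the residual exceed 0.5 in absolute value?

x=15: ŷ = -3 + 1.5·15 = 19.5; r = 20.5 − 19.5 = 1
x=20: ŷ = -3 + 1.5·20 = 27; r = 27 − 27 = 0
x=25: ŷ = -3 + 1.5·25 = 34.5; r = 33.5 − 34.5 = -1
x=30: ŷ = -3 + 1.5·30 = 42; r = 40 − 42 = -2
x=35: ŷ = -3 + 1.5·35 = 49.5; r = 51.5 − 49.5 = 2
|r| > 0.5: x=15 (|r|=1), x=25 (|r|=1), x=30 (|r|=2), x=35 (|r|=2) → 4

4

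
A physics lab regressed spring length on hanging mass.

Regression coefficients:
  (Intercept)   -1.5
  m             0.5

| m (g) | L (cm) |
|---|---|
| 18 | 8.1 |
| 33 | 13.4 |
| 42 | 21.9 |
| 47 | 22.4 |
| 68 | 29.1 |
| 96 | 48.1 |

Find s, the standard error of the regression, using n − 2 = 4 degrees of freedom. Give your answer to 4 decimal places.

s = 2.3958

m=18: L̂ = -1.5 + 0.5·18 = 7.5; e = 8.1 − 7.5 = 0.6
m=33: L̂ = -1.5 + 0.5·33 = 15; e = 13.4 − 15 = -1.6
m=42: L̂ = -1.5 + 0.5·42 = 19.5; e = 21.9 − 19.5 = 2.4
m=47: L̂ = -1.5 + 0.5·47 = 22; e = 22.4 − 22 = 0.4
m=68: L̂ = -1.5 + 0.5·68 = 32.5; e = 29.1 − 32.5 = -3.4
m=96: L̂ = -1.5 + 0.5·96 = 46.5; e = 48.1 − 46.5 = 1.6
SSE = 0.36 + 2.56 + 5.76 + 0.16 + 11.56 + 2.56 = 22.96
s = √(22.96/4) = √5.74 ≈ 2.3958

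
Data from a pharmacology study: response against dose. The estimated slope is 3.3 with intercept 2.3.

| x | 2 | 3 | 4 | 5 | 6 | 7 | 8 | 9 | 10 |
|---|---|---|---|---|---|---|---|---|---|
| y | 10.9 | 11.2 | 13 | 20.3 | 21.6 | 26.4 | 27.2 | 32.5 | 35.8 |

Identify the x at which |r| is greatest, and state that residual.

x = 4, r = -2.5

x=2: ŷ = 2.3 + 3.3·2 = 8.9; r = 10.9 − 8.9 = 2
x=3: ŷ = 2.3 + 3.3·3 = 12.2; r = 11.2 − 12.2 = -1
x=4: ŷ = 2.3 + 3.3·4 = 15.5; r = 13 − 15.5 = -2.5
x=5: ŷ = 2.3 + 3.3·5 = 18.8; r = 20.3 − 18.8 = 1.5
x=6: ŷ = 2.3 + 3.3·6 = 22.1; r = 21.6 − 22.1 = -0.5
x=7: ŷ = 2.3 + 3.3·7 = 25.4; r = 26.4 − 25.4 = 1
x=8: ŷ = 2.3 + 3.3·8 = 28.7; r = 27.2 − 28.7 = -1.5
x=9: ŷ = 2.3 + 3.3·9 = 32; r = 32.5 − 32 = 0.5
x=10: ŷ = 2.3 + 3.3·10 = 35.3; r = 35.8 − 35.3 = 0.5
Largest |r| is 2.5 at x = 4, residual -2.5.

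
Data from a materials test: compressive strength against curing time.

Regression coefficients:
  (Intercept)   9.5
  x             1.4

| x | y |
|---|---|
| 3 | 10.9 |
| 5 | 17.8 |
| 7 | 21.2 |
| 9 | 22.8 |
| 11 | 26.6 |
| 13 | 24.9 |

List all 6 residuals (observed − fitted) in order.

x=3: ŷ = 9.5 + 1.4·3 = 13.7; r = 10.9 − 13.7 = -2.8
x=5: ŷ = 9.5 + 1.4·5 = 16.5; r = 17.8 − 16.5 = 1.3
x=7: ŷ = 9.5 + 1.4·7 = 19.3; r = 21.2 − 19.3 = 1.9
x=9: ŷ = 9.5 + 1.4·9 = 22.1; r = 22.8 − 22.1 = 0.7
x=11: ŷ = 9.5 + 1.4·11 = 24.9; r = 26.6 − 24.9 = 1.7
x=13: ŷ = 9.5 + 1.4·13 = 27.7; r = 24.9 − 27.7 = -2.8

-2.8, 1.3, 1.9, 0.7, 1.7, -2.8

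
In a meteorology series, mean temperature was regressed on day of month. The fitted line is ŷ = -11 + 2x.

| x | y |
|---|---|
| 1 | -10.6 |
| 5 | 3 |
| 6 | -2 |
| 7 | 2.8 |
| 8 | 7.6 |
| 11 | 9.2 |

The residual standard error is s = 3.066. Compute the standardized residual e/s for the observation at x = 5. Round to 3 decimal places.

ŷ = -11 + 2·5 = -1
e = 3 − (-1) = 4
e/s = 4 / 3.066 = 1.305

1.305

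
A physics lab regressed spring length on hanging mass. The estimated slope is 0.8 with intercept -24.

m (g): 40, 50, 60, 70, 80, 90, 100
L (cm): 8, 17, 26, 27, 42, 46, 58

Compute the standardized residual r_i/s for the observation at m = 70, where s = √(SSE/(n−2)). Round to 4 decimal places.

m=40: ŷ = -24 + 0.8·40 = 8; r = 8 − 8 = 0
m=50: ŷ = -24 + 0.8·50 = 16; r = 17 − 16 = 1
m=60: ŷ = -24 + 0.8·60 = 24; r = 26 − 24 = 2
m=70: ŷ = -24 + 0.8·70 = 32; r = 27 − 32 = -5
m=80: ŷ = -24 + 0.8·80 = 40; r = 42 − 40 = 2
m=90: ŷ = -24 + 0.8·90 = 48; r = 46 − 48 = -2
m=100: ŷ = -24 + 0.8·100 = 56; r = 58 − 56 = 2
SSE = 0 + 1 + 4 + 25 + 4 + 4 + 4 = 42
s = √(42/5) = 2.89828
r/s = -5 / 2.89828 = -1.7252

-1.7252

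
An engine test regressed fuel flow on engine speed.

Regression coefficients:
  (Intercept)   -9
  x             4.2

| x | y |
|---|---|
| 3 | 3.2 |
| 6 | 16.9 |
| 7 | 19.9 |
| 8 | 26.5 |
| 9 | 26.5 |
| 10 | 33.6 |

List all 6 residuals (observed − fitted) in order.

-0.4, 0.7, -0.5, 1.9, -2.3, 0.6

x=3: ŷ = -9 + 4.2·3 = 3.6; e = 3.2 − 3.6 = -0.4
x=6: ŷ = -9 + 4.2·6 = 16.2; e = 16.9 − 16.2 = 0.7
x=7: ŷ = -9 + 4.2·7 = 20.4; e = 19.9 − 20.4 = -0.5
x=8: ŷ = -9 + 4.2·8 = 24.6; e = 26.5 − 24.6 = 1.9
x=9: ŷ = -9 + 4.2·9 = 28.8; e = 26.5 − 28.8 = -2.3
x=10: ŷ = -9 + 4.2·10 = 33; e = 33.6 − 33 = 0.6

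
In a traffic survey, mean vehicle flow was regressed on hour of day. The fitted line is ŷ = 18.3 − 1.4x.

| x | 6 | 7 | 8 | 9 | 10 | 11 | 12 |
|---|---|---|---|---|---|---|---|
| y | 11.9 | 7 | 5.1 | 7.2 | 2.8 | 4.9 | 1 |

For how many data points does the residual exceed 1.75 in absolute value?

x=6: ŷ = 18.3 − 1.4·6 = 9.9; e = 11.9 − 9.9 = 2
x=7: ŷ = 18.3 − 1.4·7 = 8.5; e = 7 − 8.5 = -1.5
x=8: ŷ = 18.3 − 1.4·8 = 7.1; e = 5.1 − 7.1 = -2
x=9: ŷ = 18.3 − 1.4·9 = 5.7; e = 7.2 − 5.7 = 1.5
x=10: ŷ = 18.3 − 1.4·10 = 4.3; e = 2.8 − 4.3 = -1.5
x=11: ŷ = 18.3 − 1.4·11 = 2.9; e = 4.9 − 2.9 = 2
x=12: ŷ = 18.3 − 1.4·12 = 1.5; e = 1 − 1.5 = -0.5
|e| > 1.75: x=6 (|e|=2), x=8 (|e|=2), x=11 (|e|=2) → 3

3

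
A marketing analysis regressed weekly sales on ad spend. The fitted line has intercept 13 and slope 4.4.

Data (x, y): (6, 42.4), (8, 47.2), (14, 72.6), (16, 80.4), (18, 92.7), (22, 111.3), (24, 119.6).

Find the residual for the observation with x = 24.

e = 1

ŷ = 13 + 4.4·24 = 118.6
e = 119.6 − 118.6 = 1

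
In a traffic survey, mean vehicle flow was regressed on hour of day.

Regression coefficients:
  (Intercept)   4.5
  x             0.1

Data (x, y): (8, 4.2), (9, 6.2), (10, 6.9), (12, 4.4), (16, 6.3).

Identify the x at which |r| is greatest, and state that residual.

x=8: ŷ = 4.5 + 0.1·8 = 5.3; r = 4.2 − 5.3 = -1.1
x=9: ŷ = 4.5 + 0.1·9 = 5.4; r = 6.2 − 5.4 = 0.8
x=10: ŷ = 4.5 + 0.1·10 = 5.5; r = 6.9 − 5.5 = 1.4
x=12: ŷ = 4.5 + 0.1·12 = 5.7; r = 4.4 − 5.7 = -1.3
x=16: ŷ = 4.5 + 0.1·16 = 6.1; r = 6.3 − 6.1 = 0.2
Largest |r| is 1.4 at x = 10, residual 1.4.

x = 10, r = 1.4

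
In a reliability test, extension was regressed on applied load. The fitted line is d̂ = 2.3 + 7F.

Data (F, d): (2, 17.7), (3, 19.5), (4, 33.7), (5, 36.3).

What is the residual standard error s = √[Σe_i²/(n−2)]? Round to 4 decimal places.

F=2: d̂ = 2.3 + 7·2 = 16.3; e = 17.7 − 16.3 = 1.4
F=3: d̂ = 2.3 + 7·3 = 23.3; e = 19.5 − 23.3 = -3.8
F=4: d̂ = 2.3 + 7·4 = 30.3; e = 33.7 − 30.3 = 3.4
F=5: d̂ = 2.3 + 7·5 = 37.3; e = 36.3 − 37.3 = -1
SSE = 1.96 + 14.44 + 11.56 + 1 = 28.96
s = √(28.96/2) = √14.48 ≈ 3.8053

s = 3.8053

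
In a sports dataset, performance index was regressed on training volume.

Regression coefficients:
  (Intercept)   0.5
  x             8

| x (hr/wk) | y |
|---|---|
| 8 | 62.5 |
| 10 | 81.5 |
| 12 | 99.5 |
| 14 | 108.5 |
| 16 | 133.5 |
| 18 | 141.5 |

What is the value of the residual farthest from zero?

e = 5

x=8: ŷ = 0.5 + 8·8 = 64.5; e = 62.5 − 64.5 = -2
x=10: ŷ = 0.5 + 8·10 = 80.5; e = 81.5 − 80.5 = 1
x=12: ŷ = 0.5 + 8·12 = 96.5; e = 99.5 − 96.5 = 3
x=14: ŷ = 0.5 + 8·14 = 112.5; e = 108.5 − 112.5 = -4
x=16: ŷ = 0.5 + 8·16 = 128.5; e = 133.5 − 128.5 = 5
x=18: ŷ = 0.5 + 8·18 = 144.5; e = 141.5 − 144.5 = -3
Largest |e| is 5 at x = 16, residual 5.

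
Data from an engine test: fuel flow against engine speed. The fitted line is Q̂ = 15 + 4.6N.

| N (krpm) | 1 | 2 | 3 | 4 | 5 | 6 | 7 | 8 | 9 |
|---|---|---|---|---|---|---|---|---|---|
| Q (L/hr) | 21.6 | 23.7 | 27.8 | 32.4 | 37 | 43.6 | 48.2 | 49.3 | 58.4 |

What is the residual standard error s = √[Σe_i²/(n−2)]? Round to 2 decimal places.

N=1: Q̂ = 15 + 4.6·1 = 19.6; e = 21.6 − 19.6 = 2
N=2: Q̂ = 15 + 4.6·2 = 24.2; e = 23.7 − 24.2 = -0.5
N=3: Q̂ = 15 + 4.6·3 = 28.8; e = 27.8 − 28.8 = -1
N=4: Q̂ = 15 + 4.6·4 = 33.4; e = 32.4 − 33.4 = -1
N=5: Q̂ = 15 + 4.6·5 = 38; e = 37 − 38 = -1
N=6: Q̂ = 15 + 4.6·6 = 42.6; e = 43.6 − 42.6 = 1
N=7: Q̂ = 15 + 4.6·7 = 47.2; e = 48.2 − 47.2 = 1
N=8: Q̂ = 15 + 4.6·8 = 51.8; e = 49.3 − 51.8 = -2.5
N=9: Q̂ = 15 + 4.6·9 = 56.4; e = 58.4 − 56.4 = 2
SSE = 4 + 0.25 + 1 + 1 + 1 + 1 + 1 + 6.25 + 4 = 19.5
s = √(19.5/7) = √2.78571 ≈ 1.67

s = 1.67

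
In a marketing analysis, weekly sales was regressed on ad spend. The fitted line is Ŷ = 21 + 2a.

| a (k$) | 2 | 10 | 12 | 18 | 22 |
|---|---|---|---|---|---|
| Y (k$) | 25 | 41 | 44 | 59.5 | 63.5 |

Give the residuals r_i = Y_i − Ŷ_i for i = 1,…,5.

0, 0, -1, 2.5, -1.5

a=2: Ŷ = 21 + 2·2 = 25; r = 25 − 25 = 0
a=10: Ŷ = 21 + 2·10 = 41; r = 41 − 41 = 0
a=12: Ŷ = 21 + 2·12 = 45; r = 44 − 45 = -1
a=18: Ŷ = 21 + 2·18 = 57; r = 59.5 − 57 = 2.5
a=22: Ŷ = 21 + 2·22 = 65; r = 63.5 − 65 = -1.5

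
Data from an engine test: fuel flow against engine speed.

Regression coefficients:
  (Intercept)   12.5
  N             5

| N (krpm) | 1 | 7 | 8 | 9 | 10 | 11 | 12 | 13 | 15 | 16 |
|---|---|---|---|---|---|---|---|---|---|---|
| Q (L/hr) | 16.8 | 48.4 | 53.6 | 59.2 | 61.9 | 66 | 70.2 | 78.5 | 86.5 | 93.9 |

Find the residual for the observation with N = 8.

r = 1.1

ŷ = 12.5 + 5·8 = 52.5
r = 53.6 − 52.5 = 1.1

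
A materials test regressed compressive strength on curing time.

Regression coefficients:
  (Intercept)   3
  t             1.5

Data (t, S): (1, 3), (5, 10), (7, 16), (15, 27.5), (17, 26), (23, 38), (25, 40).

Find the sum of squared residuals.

t=1: Ŝ = 3 + 1.5·1 = 4.5; e = 3 − 4.5 = -1.5
t=5: Ŝ = 3 + 1.5·5 = 10.5; e = 10 − 10.5 = -0.5
t=7: Ŝ = 3 + 1.5·7 = 13.5; e = 16 − 13.5 = 2.5
t=15: Ŝ = 3 + 1.5·15 = 25.5; e = 27.5 − 25.5 = 2
t=17: Ŝ = 3 + 1.5·17 = 28.5; e = 26 − 28.5 = -2.5
t=23: Ŝ = 3 + 1.5·23 = 37.5; e = 38 − 37.5 = 0.5
t=25: Ŝ = 3 + 1.5·25 = 40.5; e = 40 − 40.5 = -0.5
SSE = 2.25 + 0.25 + 6.25 + 4 + 6.25 + 0.25 + 0.25 = 19.5

SSE = 19.5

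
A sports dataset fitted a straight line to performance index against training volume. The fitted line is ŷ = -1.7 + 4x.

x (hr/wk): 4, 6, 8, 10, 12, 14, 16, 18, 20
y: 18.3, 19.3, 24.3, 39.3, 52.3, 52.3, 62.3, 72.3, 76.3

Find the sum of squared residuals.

SSE = 110

x=4: ŷ = -1.7 + 4·4 = 14.3; e = 18.3 − 14.3 = 4
x=6: ŷ = -1.7 + 4·6 = 22.3; e = 19.3 − 22.3 = -3
x=8: ŷ = -1.7 + 4·8 = 30.3; e = 24.3 − 30.3 = -6
x=10: ŷ = -1.7 + 4·10 = 38.3; e = 39.3 − 38.3 = 1
x=12: ŷ = -1.7 + 4·12 = 46.3; e = 52.3 − 46.3 = 6
x=14: ŷ = -1.7 + 4·14 = 54.3; e = 52.3 − 54.3 = -2
x=16: ŷ = -1.7 + 4·16 = 62.3; e = 62.3 − 62.3 = 0
x=18: ŷ = -1.7 + 4·18 = 70.3; e = 72.3 − 70.3 = 2
x=20: ŷ = -1.7 + 4·20 = 78.3; e = 76.3 − 78.3 = -2
SSE = 16 + 9 + 36 + 1 + 36 + 4 + 0 + 4 + 4 = 110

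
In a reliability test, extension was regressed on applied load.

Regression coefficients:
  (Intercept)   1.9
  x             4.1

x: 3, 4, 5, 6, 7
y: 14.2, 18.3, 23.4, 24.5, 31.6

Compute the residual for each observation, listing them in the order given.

0, 0, 1, -2, 1

x=3: ŷ = 1.9 + 4.1·3 = 14.2; e = 14.2 − 14.2 = 0
x=4: ŷ = 1.9 + 4.1·4 = 18.3; e = 18.3 − 18.3 = 0
x=5: ŷ = 1.9 + 4.1·5 = 22.4; e = 23.4 − 22.4 = 1
x=6: ŷ = 1.9 + 4.1·6 = 26.5; e = 24.5 − 26.5 = -2
x=7: ŷ = 1.9 + 4.1·7 = 30.6; e = 31.6 − 30.6 = 1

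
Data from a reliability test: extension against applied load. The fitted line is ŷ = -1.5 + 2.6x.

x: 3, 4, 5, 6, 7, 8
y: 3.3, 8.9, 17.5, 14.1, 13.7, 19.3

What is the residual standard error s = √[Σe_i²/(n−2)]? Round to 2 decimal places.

x=3: ŷ = -1.5 + 2.6·3 = 6.3; e = 3.3 − 6.3 = -3
x=4: ŷ = -1.5 + 2.6·4 = 8.9; e = 8.9 − 8.9 = 0
x=5: ŷ = -1.5 + 2.6·5 = 11.5; e = 17.5 − 11.5 = 6
x=6: ŷ = -1.5 + 2.6·6 = 14.1; e = 14.1 − 14.1 = 0
x=7: ŷ = -1.5 + 2.6·7 = 16.7; e = 13.7 − 16.7 = -3
x=8: ŷ = -1.5 + 2.6·8 = 19.3; e = 19.3 − 19.3 = 0
SSE = 9 + 0 + 36 + 0 + 9 + 0 = 54
s = √(54/4) = √13.5 ≈ 3.67

s = 3.67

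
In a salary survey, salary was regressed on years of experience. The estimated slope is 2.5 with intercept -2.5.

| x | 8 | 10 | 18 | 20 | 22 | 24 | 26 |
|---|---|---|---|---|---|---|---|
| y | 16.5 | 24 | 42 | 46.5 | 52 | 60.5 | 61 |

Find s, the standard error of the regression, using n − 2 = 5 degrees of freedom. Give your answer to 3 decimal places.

s = 1.789

x=8: ŷ = -2.5 + 2.5·8 = 17.5; r = 16.5 − 17.5 = -1
x=10: ŷ = -2.5 + 2.5·10 = 22.5; r = 24 − 22.5 = 1.5
x=18: ŷ = -2.5 + 2.5·18 = 42.5; r = 42 − 42.5 = -0.5
x=20: ŷ = -2.5 + 2.5·20 = 47.5; r = 46.5 − 47.5 = -1
x=22: ŷ = -2.5 + 2.5·22 = 52.5; r = 52 − 52.5 = -0.5
x=24: ŷ = -2.5 + 2.5·24 = 57.5; r = 60.5 − 57.5 = 3
x=26: ŷ = -2.5 + 2.5·26 = 62.5; r = 61 − 62.5 = -1.5
SSE = 1 + 2.25 + 0.25 + 1 + 0.25 + 9 + 2.25 = 16
s = √(16/5) = √3.2 ≈ 1.789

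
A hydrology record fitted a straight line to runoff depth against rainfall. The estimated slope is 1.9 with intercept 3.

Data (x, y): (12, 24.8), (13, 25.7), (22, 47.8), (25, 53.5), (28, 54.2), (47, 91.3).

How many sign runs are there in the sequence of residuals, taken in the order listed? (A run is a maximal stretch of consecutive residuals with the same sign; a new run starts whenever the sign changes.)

3 runs

x=12: ŷ = 3 + 1.9·12 = 25.8; e = 24.8 − 25.8 = -1
x=13: ŷ = 3 + 1.9·13 = 27.7; e = 25.7 − 27.7 = -2
x=22: ŷ = 3 + 1.9·22 = 44.8; e = 47.8 − 44.8 = 3
x=25: ŷ = 3 + 1.9·25 = 50.5; e = 53.5 − 50.5 = 3
x=28: ŷ = 3 + 1.9·28 = 56.2; e = 54.2 − 56.2 = -2
x=47: ŷ = 3 + 1.9·47 = 92.3; e = 91.3 − 92.3 = -1
Signs: − − + + − −
Runs: −×2, +×2, −×2 → 3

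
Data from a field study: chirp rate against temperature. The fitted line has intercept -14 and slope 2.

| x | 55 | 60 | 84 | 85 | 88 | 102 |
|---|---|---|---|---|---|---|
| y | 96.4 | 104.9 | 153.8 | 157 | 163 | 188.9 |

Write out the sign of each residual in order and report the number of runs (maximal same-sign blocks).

x=55: ŷ = -14 + 2·55 = 96; e = 96.4 − 96 = 0.4
x=60: ŷ = -14 + 2·60 = 106; e = 104.9 − 106 = -1.1
x=84: ŷ = -14 + 2·84 = 154; e = 153.8 − 154 = -0.2
x=85: ŷ = -14 + 2·85 = 156; e = 157 − 156 = 1
x=88: ŷ = -14 + 2·88 = 162; e = 163 − 162 = 1
x=102: ŷ = -14 + 2·102 = 190; e = 188.9 − 190 = -1.1
Signs: + − − + + −
Runs: +×1, −×2, +×2, −×1 → 4

4 runs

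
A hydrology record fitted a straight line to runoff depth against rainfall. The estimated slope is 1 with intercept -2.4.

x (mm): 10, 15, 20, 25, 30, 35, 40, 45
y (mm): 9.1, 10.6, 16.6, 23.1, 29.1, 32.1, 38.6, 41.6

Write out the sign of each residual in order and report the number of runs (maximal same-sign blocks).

x=10: ŷ = -2.4 + 10 = 7.6; r = 9.1 − 7.6 = 1.5
x=15: ŷ = -2.4 + 15 = 12.6; r = 10.6 − 12.6 = -2
x=20: ŷ = -2.4 + 20 = 17.6; r = 16.6 − 17.6 = -1
x=25: ŷ = -2.4 + 25 = 22.6; r = 23.1 − 22.6 = 0.5
x=30: ŷ = -2.4 + 30 = 27.6; r = 29.1 − 27.6 = 1.5
x=35: ŷ = -2.4 + 35 = 32.6; r = 32.1 − 32.6 = -0.5
x=40: ŷ = -2.4 + 40 = 37.6; r = 38.6 − 37.6 = 1
x=45: ŷ = -2.4 + 45 = 42.6; r = 41.6 − 42.6 = -1
Signs: + − − + + − + −
Runs: +×1, −×2, +×2, −×1, +×1, −×1 → 6

6 runs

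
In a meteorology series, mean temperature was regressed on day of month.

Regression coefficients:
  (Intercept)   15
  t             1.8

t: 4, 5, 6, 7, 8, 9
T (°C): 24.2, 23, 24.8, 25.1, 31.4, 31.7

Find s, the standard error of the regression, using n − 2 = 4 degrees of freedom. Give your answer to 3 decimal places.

s = 2.031

t=4: ŷ = 15 + 1.8·4 = 22.2; r = 24.2 − 22.2 = 2
t=5: ŷ = 15 + 1.8·5 = 24; r = 23 − 24 = -1
t=6: ŷ = 15 + 1.8·6 = 25.8; r = 24.8 − 25.8 = -1
t=7: ŷ = 15 + 1.8·7 = 27.6; r = 25.1 − 27.6 = -2.5
t=8: ŷ = 15 + 1.8·8 = 29.4; r = 31.4 − 29.4 = 2
t=9: ŷ = 15 + 1.8·9 = 31.2; r = 31.7 − 31.2 = 0.5
SSE = 4 + 1 + 1 + 6.25 + 4 + 0.25 = 16.5
s = √(16.5/4) = √4.125 ≈ 2.031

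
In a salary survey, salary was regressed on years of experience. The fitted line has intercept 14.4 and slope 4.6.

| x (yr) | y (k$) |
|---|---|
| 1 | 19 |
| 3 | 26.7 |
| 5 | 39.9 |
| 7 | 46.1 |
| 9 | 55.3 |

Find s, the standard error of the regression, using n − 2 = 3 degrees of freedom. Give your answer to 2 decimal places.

s = 1.73

x=1: ŷ = 14.4 + 4.6·1 = 19; e = 19 − 19 = 0
x=3: ŷ = 14.4 + 4.6·3 = 28.2; e = 26.7 − 28.2 = -1.5
x=5: ŷ = 14.4 + 4.6·5 = 37.4; e = 39.9 − 37.4 = 2.5
x=7: ŷ = 14.4 + 4.6·7 = 46.6; e = 46.1 − 46.6 = -0.5
x=9: ŷ = 14.4 + 4.6·9 = 55.8; e = 55.3 − 55.8 = -0.5
SSE = 0 + 2.25 + 6.25 + 0.25 + 0.25 = 9
s = √(9/3) = √3 ≈ 1.73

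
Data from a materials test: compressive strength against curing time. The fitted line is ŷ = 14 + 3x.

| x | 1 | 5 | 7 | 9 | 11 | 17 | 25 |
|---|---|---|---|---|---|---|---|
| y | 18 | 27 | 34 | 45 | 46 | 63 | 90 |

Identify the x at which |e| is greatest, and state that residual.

x=1: ŷ = 14 + 3·1 = 17; e = 18 − 17 = 1
x=5: ŷ = 14 + 3·5 = 29; e = 27 − 29 = -2
x=7: ŷ = 14 + 3·7 = 35; e = 34 − 35 = -1
x=9: ŷ = 14 + 3·9 = 41; e = 45 − 41 = 4
x=11: ŷ = 14 + 3·11 = 47; e = 46 − 47 = -1
x=17: ŷ = 14 + 3·17 = 65; e = 63 − 65 = -2
x=25: ŷ = 14 + 3·25 = 89; e = 90 − 89 = 1
Largest |e| is 4 at x = 9, residual 4.

x = 9, e = 4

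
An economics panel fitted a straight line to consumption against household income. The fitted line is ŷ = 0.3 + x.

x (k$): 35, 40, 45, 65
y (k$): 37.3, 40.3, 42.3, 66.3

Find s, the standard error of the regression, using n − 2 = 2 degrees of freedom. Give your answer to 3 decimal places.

x=35: ŷ = 0.3 + 35 = 35.3; e = 37.3 − 35.3 = 2
x=40: ŷ = 0.3 + 40 = 40.3; e = 40.3 − 40.3 = 0
x=45: ŷ = 0.3 + 45 = 45.3; e = 42.3 − 45.3 = -3
x=65: ŷ = 0.3 + 65 = 65.3; e = 66.3 − 65.3 = 1
SSE = 4 + 0 + 9 + 1 = 14
s = √(14/2) = √7 ≈ 2.646

s = 2.646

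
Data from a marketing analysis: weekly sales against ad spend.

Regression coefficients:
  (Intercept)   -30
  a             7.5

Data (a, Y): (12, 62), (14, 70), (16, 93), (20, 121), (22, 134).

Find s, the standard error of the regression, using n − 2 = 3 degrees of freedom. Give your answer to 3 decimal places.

a=12: Ŷ = -30 + 7.5·12 = 60; e = 62 − 60 = 2
a=14: Ŷ = -30 + 7.5·14 = 75; e = 70 − 75 = -5
a=16: Ŷ = -30 + 7.5·16 = 90; e = 93 − 90 = 3
a=20: Ŷ = -30 + 7.5·20 = 120; e = 121 − 120 = 1
a=22: Ŷ = -30 + 7.5·22 = 135; e = 134 − 135 = -1
SSE = 4 + 25 + 9 + 1 + 1 = 40
s = √(40/3) = √13.3333 ≈ 3.651

s = 3.651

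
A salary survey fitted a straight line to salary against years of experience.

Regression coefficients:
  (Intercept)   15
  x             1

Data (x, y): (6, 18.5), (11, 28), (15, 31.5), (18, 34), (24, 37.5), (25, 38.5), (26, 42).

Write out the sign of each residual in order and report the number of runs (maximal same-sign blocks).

x=6: ŷ = 15 + 6 = 21; e = 18.5 − 21 = -2.5
x=11: ŷ = 15 + 11 = 26; e = 28 − 26 = 2
x=15: ŷ = 15 + 15 = 30; e = 31.5 − 30 = 1.5
x=18: ŷ = 15 + 18 = 33; e = 34 − 33 = 1
x=24: ŷ = 15 + 24 = 39; e = 37.5 − 39 = -1.5
x=25: ŷ = 15 + 25 = 40; e = 38.5 − 40 = -1.5
x=26: ŷ = 15 + 26 = 41; e = 42 − 41 = 1
Signs: − + + + − − +
Runs: −×1, +×3, −×2, +×1 → 4

4 runs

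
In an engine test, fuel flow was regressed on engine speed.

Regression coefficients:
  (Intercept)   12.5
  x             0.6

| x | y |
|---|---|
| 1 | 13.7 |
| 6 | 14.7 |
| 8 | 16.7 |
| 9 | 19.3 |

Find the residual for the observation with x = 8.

r = -0.6

ŷ = 12.5 + 0.6·8 = 17.3
r = 16.7 − 17.3 = -0.6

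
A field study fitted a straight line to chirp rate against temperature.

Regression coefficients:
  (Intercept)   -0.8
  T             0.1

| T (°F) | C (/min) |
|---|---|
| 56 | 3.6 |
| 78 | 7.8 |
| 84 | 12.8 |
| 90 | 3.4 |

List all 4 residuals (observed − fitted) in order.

T=56: ŷ = -0.8 + 0.1·56 = 4.8; e = 3.6 − 4.8 = -1.2
T=78: ŷ = -0.8 + 0.1·78 = 7; e = 7.8 − 7 = 0.8
T=84: ŷ = -0.8 + 0.1·84 = 7.6; e = 12.8 − 7.6 = 5.2
T=90: ŷ = -0.8 + 0.1·90 = 8.2; e = 3.4 − 8.2 = -4.8

-1.2, 0.8, 5.2, -4.8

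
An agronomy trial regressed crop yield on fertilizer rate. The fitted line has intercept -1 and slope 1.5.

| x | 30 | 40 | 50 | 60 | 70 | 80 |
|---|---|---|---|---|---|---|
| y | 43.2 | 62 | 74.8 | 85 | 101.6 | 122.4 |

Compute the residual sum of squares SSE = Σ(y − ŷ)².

x=30: ŷ = -1 + 1.5·30 = 44; r = 43.2 − 44 = -0.8
x=40: ŷ = -1 + 1.5·40 = 59; r = 62 − 59 = 3
x=50: ŷ = -1 + 1.5·50 = 74; r = 74.8 − 74 = 0.8
x=60: ŷ = -1 + 1.5·60 = 89; r = 85 − 89 = -4
x=70: ŷ = -1 + 1.5·70 = 104; r = 101.6 − 104 = -2.4
x=80: ŷ = -1 + 1.5·80 = 119; r = 122.4 − 119 = 3.4
SSE = 0.64 + 9 + 0.64 + 16 + 5.76 + 11.56 = 43.6

SSE = 43.6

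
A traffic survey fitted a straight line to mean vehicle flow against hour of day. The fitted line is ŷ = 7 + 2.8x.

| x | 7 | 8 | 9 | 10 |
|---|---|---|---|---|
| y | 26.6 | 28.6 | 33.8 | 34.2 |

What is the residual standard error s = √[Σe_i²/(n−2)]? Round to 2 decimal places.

x=7: ŷ = 7 + 2.8·7 = 26.6; e = 26.6 − 26.6 = 0
x=8: ŷ = 7 + 2.8·8 = 29.4; e = 28.6 − 29.4 = -0.8
x=9: ŷ = 7 + 2.8·9 = 32.2; e = 33.8 − 32.2 = 1.6
x=10: ŷ = 7 + 2.8·10 = 35; e = 34.2 − 35 = -0.8
SSE = 0 + 0.64 + 2.56 + 0.64 = 3.84
s = √(3.84/2) = √1.92 ≈ 1.39

s = 1.39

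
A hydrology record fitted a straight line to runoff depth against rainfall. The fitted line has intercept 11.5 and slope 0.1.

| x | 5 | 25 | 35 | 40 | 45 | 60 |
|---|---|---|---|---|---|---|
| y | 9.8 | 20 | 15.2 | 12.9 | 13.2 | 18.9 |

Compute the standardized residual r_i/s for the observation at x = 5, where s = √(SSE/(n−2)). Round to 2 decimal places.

x=5: ŷ = 11.5 + 0.1·5 = 12; r = 9.8 − 12 = -2.2
x=25: ŷ = 11.5 + 0.1·25 = 14; r = 20 − 14 = 6
x=35: ŷ = 11.5 + 0.1·35 = 15; r = 15.2 − 15 = 0.2
x=40: ŷ = 11.5 + 0.1·40 = 15.5; r = 12.9 − 15.5 = -2.6
x=45: ŷ = 11.5 + 0.1·45 = 16; r = 13.2 − 16 = -2.8
x=60: ŷ = 11.5 + 0.1·60 = 17.5; r = 18.9 − 17.5 = 1.4
SSE = 4.84 + 36 + 0.04 + 6.76 + 7.84 + 1.96 = 57.44
s = √(57.44/4) = 3.78946
r/s = -2.2 / 3.78946 = -0.58

-0.58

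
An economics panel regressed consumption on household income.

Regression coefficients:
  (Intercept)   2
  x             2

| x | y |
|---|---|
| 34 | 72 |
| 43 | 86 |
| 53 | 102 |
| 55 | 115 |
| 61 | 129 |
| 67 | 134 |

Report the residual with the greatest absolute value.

r = -6

x=34: ŷ = 2 + 2·34 = 70; r = 72 − 70 = 2
x=43: ŷ = 2 + 2·43 = 88; r = 86 − 88 = -2
x=53: ŷ = 2 + 2·53 = 108; r = 102 − 108 = -6
x=55: ŷ = 2 + 2·55 = 112; r = 115 − 112 = 3
x=61: ŷ = 2 + 2·61 = 124; r = 129 − 124 = 5
x=67: ŷ = 2 + 2·67 = 136; r = 134 − 136 = -2
Largest |r| is 6 at x = 53, residual -6.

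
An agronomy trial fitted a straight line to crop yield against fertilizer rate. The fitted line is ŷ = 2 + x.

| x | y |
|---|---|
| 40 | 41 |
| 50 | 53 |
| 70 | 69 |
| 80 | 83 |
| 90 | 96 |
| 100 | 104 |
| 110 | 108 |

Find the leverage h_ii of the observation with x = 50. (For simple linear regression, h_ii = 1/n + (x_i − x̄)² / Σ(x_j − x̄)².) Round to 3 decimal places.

h = 0.330

x̄ = (40 + 50 + 70 + 80 + 90 + 100 + 110)/7 = 77.1429
Σ(x − x̄)² = 1379.59 + 736.735 + 51.0204 + 8.16327 + 165.306 + 522.449 + 1079.59 = 3942.86
h = 1/7 + (-27.1429)²/3942.86 = 0.142857 + 0.186853 = 0.330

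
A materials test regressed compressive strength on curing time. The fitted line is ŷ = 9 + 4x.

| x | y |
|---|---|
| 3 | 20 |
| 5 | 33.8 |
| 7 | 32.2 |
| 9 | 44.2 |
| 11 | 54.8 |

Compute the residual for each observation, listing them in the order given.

x=3: ŷ = 9 + 4·3 = 21; r = 20 − 21 = -1
x=5: ŷ = 9 + 4·5 = 29; r = 33.8 − 29 = 4.8
x=7: ŷ = 9 + 4·7 = 37; r = 32.2 − 37 = -4.8
x=9: ŷ = 9 + 4·9 = 45; r = 44.2 − 45 = -0.8
x=11: ŷ = 9 + 4·11 = 53; r = 54.8 − 53 = 1.8

-1, 4.8, -4.8, -0.8, 1.8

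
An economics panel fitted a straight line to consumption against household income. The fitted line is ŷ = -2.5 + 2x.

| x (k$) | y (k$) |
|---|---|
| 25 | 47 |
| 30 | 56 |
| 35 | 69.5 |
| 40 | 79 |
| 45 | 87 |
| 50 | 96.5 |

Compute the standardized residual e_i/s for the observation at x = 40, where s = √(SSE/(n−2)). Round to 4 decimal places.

x=25: ŷ = -2.5 + 2·25 = 47.5; e = 47 − 47.5 = -0.5
x=30: ŷ = -2.5 + 2·30 = 57.5; e = 56 − 57.5 = -1.5
x=35: ŷ = -2.5 + 2·35 = 67.5; e = 69.5 − 67.5 = 2
x=40: ŷ = -2.5 + 2·40 = 77.5; e = 79 − 77.5 = 1.5
x=45: ŷ = -2.5 + 2·45 = 87.5; e = 87 − 87.5 = -0.5
x=50: ŷ = -2.5 + 2·50 = 97.5; e = 96.5 − 97.5 = -1
SSE = 0.25 + 2.25 + 4 + 2.25 + 0.25 + 1 = 10
s = √(10/4) = 1.58114
e/s = 1.5 / 1.58114 = 0.9487

0.9487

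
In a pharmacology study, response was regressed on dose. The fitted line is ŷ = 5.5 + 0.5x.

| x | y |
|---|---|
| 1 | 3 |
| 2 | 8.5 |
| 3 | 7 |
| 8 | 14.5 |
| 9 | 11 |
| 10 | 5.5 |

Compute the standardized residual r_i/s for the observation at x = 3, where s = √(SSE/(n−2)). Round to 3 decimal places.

0.000

x=1: ŷ = 5.5 + 0.5·1 = 6; r = 3 − 6 = -3
x=2: ŷ = 5.5 + 0.5·2 = 6.5; r = 8.5 − 6.5 = 2
x=3: ŷ = 5.5 + 0.5·3 = 7; r = 7 − 7 = 0
x=8: ŷ = 5.5 + 0.5·8 = 9.5; r = 14.5 − 9.5 = 5
x=9: ŷ = 5.5 + 0.5·9 = 10; r = 11 − 10 = 1
x=10: ŷ = 5.5 + 0.5·10 = 10.5; r = 5.5 − 10.5 = -5
SSE = 9 + 4 + 0 + 25 + 1 + 25 = 64
s = √(64/4) = 4
r/s = 0 / 4 = 0.000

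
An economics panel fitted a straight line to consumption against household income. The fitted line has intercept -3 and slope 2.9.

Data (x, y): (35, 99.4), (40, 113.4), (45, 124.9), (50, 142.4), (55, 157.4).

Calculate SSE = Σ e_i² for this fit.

x=35: ŷ = -3 + 2.9·35 = 98.5; e = 99.4 − 98.5 = 0.9
x=40: ŷ = -3 + 2.9·40 = 113; e = 113.4 − 113 = 0.4
x=45: ŷ = -3 + 2.9·45 = 127.5; e = 124.9 − 127.5 = -2.6
x=50: ŷ = -3 + 2.9·50 = 142; e = 142.4 − 142 = 0.4
x=55: ŷ = -3 + 2.9·55 = 156.5; e = 157.4 − 156.5 = 0.9
SSE = 0.81 + 0.16 + 6.76 + 0.16 + 0.81 = 8.7

SSE = 8.7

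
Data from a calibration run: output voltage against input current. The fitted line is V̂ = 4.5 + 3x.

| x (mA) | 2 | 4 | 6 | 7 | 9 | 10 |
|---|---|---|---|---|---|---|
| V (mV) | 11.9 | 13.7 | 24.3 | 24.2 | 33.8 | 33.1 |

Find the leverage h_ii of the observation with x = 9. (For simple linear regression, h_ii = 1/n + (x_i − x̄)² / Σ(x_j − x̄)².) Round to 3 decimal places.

x̄ = (2 + 4 + 6 + 7 + 9 + 10)/6 = 6.33333
Σ(x − x̄)² = 18.7778 + 5.44444 + 0.111111 + 0.444444 + 7.11111 + 13.4444 = 45.3333
h = 1/6 + (2.66667)²/45.3333 = 0.166667 + 0.156863 = 0.324

h = 0.324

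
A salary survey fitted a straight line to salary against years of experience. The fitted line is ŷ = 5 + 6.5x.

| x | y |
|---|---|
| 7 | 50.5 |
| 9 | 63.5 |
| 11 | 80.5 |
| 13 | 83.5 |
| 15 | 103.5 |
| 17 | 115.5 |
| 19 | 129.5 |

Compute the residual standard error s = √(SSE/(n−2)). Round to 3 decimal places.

s = 3.286

x=7: ŷ = 5 + 6.5·7 = 50.5; e = 50.5 − 50.5 = 0
x=9: ŷ = 5 + 6.5·9 = 63.5; e = 63.5 − 63.5 = 0
x=11: ŷ = 5 + 6.5·11 = 76.5; e = 80.5 − 76.5 = 4
x=13: ŷ = 5 + 6.5·13 = 89.5; e = 83.5 − 89.5 = -6
x=15: ŷ = 5 + 6.5·15 = 102.5; e = 103.5 − 102.5 = 1
x=17: ŷ = 5 + 6.5·17 = 115.5; e = 115.5 − 115.5 = 0
x=19: ŷ = 5 + 6.5·19 = 128.5; e = 129.5 − 128.5 = 1
SSE = 0 + 0 + 16 + 36 + 1 + 0 + 1 = 54
s = √(54/5) = √10.8 ≈ 3.286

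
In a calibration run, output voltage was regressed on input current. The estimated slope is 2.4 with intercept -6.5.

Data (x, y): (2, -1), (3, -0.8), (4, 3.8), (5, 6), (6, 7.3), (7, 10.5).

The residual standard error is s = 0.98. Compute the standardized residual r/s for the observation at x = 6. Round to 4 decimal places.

ŷ = -6.5 + 2.4·6 = 7.9
r = 7.3 − 7.9 = -0.6
r/s = -0.6 / 0.98 = -0.6122

-0.6122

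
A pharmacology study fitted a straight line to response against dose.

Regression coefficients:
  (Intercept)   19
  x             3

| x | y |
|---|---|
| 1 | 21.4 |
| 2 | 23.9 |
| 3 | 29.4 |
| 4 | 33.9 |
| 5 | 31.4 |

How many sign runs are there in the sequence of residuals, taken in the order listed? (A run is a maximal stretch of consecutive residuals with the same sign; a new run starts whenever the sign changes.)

3 runs

x=1: ŷ = 19 + 3·1 = 22; e = 21.4 − 22 = -0.6
x=2: ŷ = 19 + 3·2 = 25; e = 23.9 − 25 = -1.1
x=3: ŷ = 19 + 3·3 = 28; e = 29.4 − 28 = 1.4
x=4: ŷ = 19 + 3·4 = 31; e = 33.9 − 31 = 2.9
x=5: ŷ = 19 + 3·5 = 34; e = 31.4 − 34 = -2.6
Signs: − − + + −
Runs: −×2, +×2, −×1 → 3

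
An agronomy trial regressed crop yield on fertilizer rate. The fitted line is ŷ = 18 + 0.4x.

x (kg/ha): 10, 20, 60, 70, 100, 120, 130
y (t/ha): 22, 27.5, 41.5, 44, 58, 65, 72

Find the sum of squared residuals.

SSE = 11.5

x=10: ŷ = 18 + 0.4·10 = 22; r = 22 − 22 = 0
x=20: ŷ = 18 + 0.4·20 = 26; r = 27.5 − 26 = 1.5
x=60: ŷ = 18 + 0.4·60 = 42; r = 41.5 − 42 = -0.5
x=70: ŷ = 18 + 0.4·70 = 46; r = 44 − 46 = -2
x=100: ŷ = 18 + 0.4·100 = 58; r = 58 − 58 = 0
x=120: ŷ = 18 + 0.4·120 = 66; r = 65 − 66 = -1
x=130: ŷ = 18 + 0.4·130 = 70; r = 72 − 70 = 2
SSE = 0 + 2.25 + 0.25 + 4 + 0 + 1 + 4 = 11.5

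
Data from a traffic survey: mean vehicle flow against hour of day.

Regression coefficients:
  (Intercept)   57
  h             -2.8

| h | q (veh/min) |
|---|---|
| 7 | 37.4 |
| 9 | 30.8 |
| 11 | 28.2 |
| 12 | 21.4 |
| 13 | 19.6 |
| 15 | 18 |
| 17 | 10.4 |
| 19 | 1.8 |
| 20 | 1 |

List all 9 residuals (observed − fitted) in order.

h=7: q̂ = 57 − 2.8·7 = 37.4; e = 37.4 − 37.4 = 0
h=9: q̂ = 57 − 2.8·9 = 31.8; e = 30.8 − 31.8 = -1
h=11: q̂ = 57 − 2.8·11 = 26.2; e = 28.2 − 26.2 = 2
h=12: q̂ = 57 − 2.8·12 = 23.4; e = 21.4 − 23.4 = -2
h=13: q̂ = 57 − 2.8·13 = 20.6; e = 19.6 − 20.6 = -1
h=15: q̂ = 57 − 2.8·15 = 15; e = 18 − 15 = 3
h=17: q̂ = 57 − 2.8·17 = 9.4; e = 10.4 − 9.4 = 1
h=19: q̂ = 57 − 2.8·19 = 3.8; e = 1.8 − 3.8 = -2
h=20: q̂ = 57 − 2.8·20 = 1; e = 1 − 1 = 0

0, -1, 2, -2, -1, 3, 1, -2, 0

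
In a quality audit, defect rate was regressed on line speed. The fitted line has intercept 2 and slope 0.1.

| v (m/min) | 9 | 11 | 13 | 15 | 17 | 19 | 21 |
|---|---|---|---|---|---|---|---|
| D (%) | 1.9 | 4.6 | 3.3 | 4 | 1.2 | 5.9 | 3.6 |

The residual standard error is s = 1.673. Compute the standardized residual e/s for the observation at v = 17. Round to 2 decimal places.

-1.49

D̂ = 2 + 0.1·17 = 3.7
e = 1.2 − 3.7 = -2.5
e/s = -2.5 / 1.673 = -1.49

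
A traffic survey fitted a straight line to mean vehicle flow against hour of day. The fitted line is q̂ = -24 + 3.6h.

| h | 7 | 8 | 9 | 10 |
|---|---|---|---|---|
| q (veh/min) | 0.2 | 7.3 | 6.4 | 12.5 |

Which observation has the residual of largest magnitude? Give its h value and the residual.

h=7: q̂ = -24 + 3.6·7 = 1.2; r = 0.2 − 1.2 = -1
h=8: q̂ = -24 + 3.6·8 = 4.8; r = 7.3 − 4.8 = 2.5
h=9: q̂ = -24 + 3.6·9 = 8.4; r = 6.4 − 8.4 = -2
h=10: q̂ = -24 + 3.6·10 = 12; r = 12.5 − 12 = 0.5
Largest |r| is 2.5 at h = 8, residual 2.5.

h = 8, r = 2.5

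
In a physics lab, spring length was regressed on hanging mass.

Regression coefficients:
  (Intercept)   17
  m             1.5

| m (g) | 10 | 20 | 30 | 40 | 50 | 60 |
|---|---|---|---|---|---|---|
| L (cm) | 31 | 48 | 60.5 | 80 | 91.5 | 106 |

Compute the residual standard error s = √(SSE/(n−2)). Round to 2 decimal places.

s = 1.90

m=10: L̂ = 17 + 1.5·10 = 32; r = 31 − 32 = -1
m=20: L̂ = 17 + 1.5·20 = 47; r = 48 − 47 = 1
m=30: L̂ = 17 + 1.5·30 = 62; r = 60.5 − 62 = -1.5
m=40: L̂ = 17 + 1.5·40 = 77; r = 80 − 77 = 3
m=50: L̂ = 17 + 1.5·50 = 92; r = 91.5 − 92 = -0.5
m=60: L̂ = 17 + 1.5·60 = 107; r = 106 − 107 = -1
SSE = 1 + 1 + 2.25 + 9 + 0.25 + 1 = 14.5
s = √(14.5/4) = √3.625 ≈ 1.90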